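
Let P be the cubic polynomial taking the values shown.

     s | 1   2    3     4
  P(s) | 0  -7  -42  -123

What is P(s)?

P(s) = -3s^3 + 4s^2 + 2s - 3

Using the Lagrange interpolation formula with nodes 1, 2, 3, 4:
  L_0(s) = (s - 2)(s - 3)(s - 4) / -6
  L_1(s) = (s - 1)(s - 3)(s - 4) / 2
  L_2(s) = (s - 1)(s - 2)(s - 4) / -2
  L_3(s) = (s - 1)(s - 2)(s - 3) / 6
Then P(s) = 0·L_0(s) - 7·L_1(s) - 42·L_2(s) - 123·L_3(s).
Expanding and collecting terms gives P(s) = -3s³ + 4s² + 2s - 3.
Check: P(2) = -7. ✓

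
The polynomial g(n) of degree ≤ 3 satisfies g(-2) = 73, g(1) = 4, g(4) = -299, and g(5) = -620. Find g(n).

g(n) = -6n^3 + 5n^2 + 5

Write g(n) = an^3 + bn^2 + cn + d. Substituting each data point gives a linear system:
  -8a + 4b - 2c + d = 73
  a + b + c + d = 4
  64a + 16b + 4c + d = -299
  125a + 25b + 5c + d = -620
Solving the system yields a = -6, b = 5, c = 0, d = 5.
So g(n) = -6n^3 + 5n^2 + 5.
Check: g(4) = -299. ✓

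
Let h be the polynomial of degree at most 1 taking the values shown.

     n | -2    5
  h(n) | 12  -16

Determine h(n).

Write h(n) = an + b. Substituting each data point gives a linear system:
  -2a + b = 12
  5a + b = -16
Solving the system yields a = -4, b = 4.
So h(n) = -4n + 4.
Check: h(-2) = 12. ✓

h(n) = -4n + 4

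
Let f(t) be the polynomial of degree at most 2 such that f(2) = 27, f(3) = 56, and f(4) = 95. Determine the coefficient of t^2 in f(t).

5

Write f(t) = at^2 + bt + c. Substituting each data point gives a linear system:
  4a + 2b + c = 27
  9a + 3b + c = 56
  16a + 4b + c = 95
Solving the system yields a = 5, b = 4, c = -1.
So f(t) = 5t^2 + 4t - 1.
The leading coefficient is 5.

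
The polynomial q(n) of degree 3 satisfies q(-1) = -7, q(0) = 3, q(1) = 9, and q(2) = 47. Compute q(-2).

Forward differences of the values at n = -1, 0, 1, 2:
  q  : -7  3  9  47
  Δ  : 10  6  38
  Δ^2: -4  32
  Δ^3: 36
The third differences are constant, confirming degree 3.
Interpolating (Newton forward form) and evaluating at n = -2 gives q(-2) = -57.

-57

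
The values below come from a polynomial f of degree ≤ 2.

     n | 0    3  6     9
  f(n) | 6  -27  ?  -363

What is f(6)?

-150

The 3 known points determine the degree-2 polynomial uniquely.
Write f(n) = an^2 + bn + c. Substituting each data point gives a linear system:
  c = 6
  9a + 3b + c = -27
  81a + 9b + c = -363
Solving the system yields a = -5, b = 4, c = 6.
So f(n) = -5n^2 + 4n + 6.
Then f(6) = -150.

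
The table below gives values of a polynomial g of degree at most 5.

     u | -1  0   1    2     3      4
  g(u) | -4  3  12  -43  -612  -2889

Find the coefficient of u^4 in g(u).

Write g(u) = au^5 + bu^4 + cu^3 + du^2 + eu + k. Substituting each data point gives a linear system:
  -a + b - c + d - e + k = -4
  k = 3
  a + b + c + d + e + k = 12
  32a + 16b + 8c + 4d + 2e + k = -43
  243a + 81b + 27c + 9d + 3e + k = -612
  1024a + 256b + 64c + 16d + 4e + k = -2889
Solving the system yields a = -3, b = -1, c = 6, d = 2, e = 5, k = 3.
So g(u) = -3u⁵ - u⁴ + 6u³ + 2u² + 5u + 3.
The coefficient of u^4 is -1.

-1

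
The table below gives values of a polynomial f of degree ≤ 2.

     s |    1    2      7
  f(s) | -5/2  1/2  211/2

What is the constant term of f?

Write f(s) = as^2 + bs + c. Substituting each data point gives a linear system:
  a + b + c = -5/2
  4a + 2b + c = 1/2
  49a + 7b + c = 211/2
Solving the system yields a = 3, b = -6, c = 1/2.
So f(s) = 3s^2 - 6s + 1/2.
The constant term is 1/2.

1/2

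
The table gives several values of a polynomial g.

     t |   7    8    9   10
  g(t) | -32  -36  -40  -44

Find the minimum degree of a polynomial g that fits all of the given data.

1

Divided differences on the nodes 7, 8, 9, 10:
  order 0: -32  -36  -40  -44
  order 1: -4  -4  -4
  order 2: 0  0
  order 3: 0
The order-1 divided differences are all -4 (nonzero) and every higher order vanishes, so the data lies on a polynomial of degree exactly 1.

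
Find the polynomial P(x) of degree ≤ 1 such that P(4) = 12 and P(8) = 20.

Write P(x) = ax + b. Substituting each data point gives a linear system:
  4a + b = 12
  8a + b = 20
Solving the system yields a = 2, b = 4.
So P(x) = 2x + 4.
Check: P(8) = 20. ✓

P(x) = 2x + 4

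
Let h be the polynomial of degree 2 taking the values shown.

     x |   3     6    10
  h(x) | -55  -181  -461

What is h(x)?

Write h(x) = ax^2 + bx + c. Substituting each data point gives a linear system:
  9a + 3b + c = -55
  36a + 6b + c = -181
  100a + 10b + c = -461
Solving the system yields a = -4, b = -6, c = -1.
So h(x) = -4x^2 - 6x - 1.
Check: h(10) = -461. ✓

h(x) = -4x^2 - 6x - 1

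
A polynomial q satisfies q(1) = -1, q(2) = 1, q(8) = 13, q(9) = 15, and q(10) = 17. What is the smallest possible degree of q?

Divided differences on the nodes 1, 2, 8, 9, 10:
  order 0: -1  1  13  15  17
  order 1: 2  2  2  2
  order 2: 0  0  0
  order 3: 0  0
  order 4: 0
The order-1 divided differences are all 2 (nonzero) and every higher order vanishes, so the data lies on a polynomial of degree exactly 1.

1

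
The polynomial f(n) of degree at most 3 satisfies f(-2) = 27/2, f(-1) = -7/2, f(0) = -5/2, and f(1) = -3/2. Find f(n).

Using the Lagrange interpolation formula with nodes -2, -1, 0, 1:
  L_0(n) = (n + 1)n(n - 1) / -6
  L_1(n) = (n + 2)n(n - 1) / 2
  L_2(n) = (n + 2)(n + 1)(n - 1) / -2
  L_3(n) = (n + 2)(n + 1)n / 6
Then f(n) = 27/2·L_0(n) - 7/2·L_1(n) - 5/2·L_2(n) - 3/2·L_3(n).
Expanding and collecting terms gives f(n) = -3n³ + 4n - 5/2.
Check: f(-2) = 27/2. ✓

f(n) = -3n^3 + 4n - 5/2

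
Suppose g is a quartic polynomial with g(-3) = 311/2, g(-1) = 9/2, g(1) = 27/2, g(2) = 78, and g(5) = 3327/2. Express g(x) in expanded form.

Write g(x) = ax^4 + bx^3 + cx^2 + dx + e. Substituting each data point gives a linear system:
  81a - 27b + 9c - 3d + e = 311/2
  a - b + c - d + e = 9/2
  a + b + c + d + e = 27/2
  16a + 8b + 4c + 2d + e = 78
  625a + 125b + 25c + 5d + e = 3327/2
Solving the system yields a = 2, b = 2, c = 6, d = 5/2, e = 1.
So g(x) = 2x⁴ + 2x³ + 6x² + (5/2)x + 1.
Check: g(5) = 3327/2. ✓

g(x) = 2x^4 + 2x^3 + 6x^2 + (5/2)x + 1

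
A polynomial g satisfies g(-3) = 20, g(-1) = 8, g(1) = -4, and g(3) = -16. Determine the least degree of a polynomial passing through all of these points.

Forward differences of the values at t = -3, -1, 1, 3:
  g  : 20  8  -4  -16
  Δ  : -12  -12  -12
  Δ^2: 0  0
  Δ^3: 0
The first differences are constant (-12) and nonzero, while all higher differences vanish, so the minimal degree is 1.

1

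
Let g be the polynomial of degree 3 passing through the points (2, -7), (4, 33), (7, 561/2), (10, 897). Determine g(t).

Using the Lagrange interpolation formula with nodes 2, 4, 7, 10:
  L_0(t) = (t - 4)(t - 7)(t - 10) / -80
  L_1(t) = (t - 2)(t - 7)(t - 10) / 36
  L_2(t) = (t - 2)(t - 4)(t - 10) / -45
  L_3(t) = (t - 2)(t - 4)(t - 7) / 144
Then g(t) = -7·L_0(t) + 33·L_1(t) + 561/2·L_2(t) + 897·L_3(t).
Expanding and collecting terms gives g(t) = t^3 - (1/2)t^2 - 5t - 3.
Check: g(2) = -7. ✓

g(t) = t^3 - (1/2)t^2 - 5t - 3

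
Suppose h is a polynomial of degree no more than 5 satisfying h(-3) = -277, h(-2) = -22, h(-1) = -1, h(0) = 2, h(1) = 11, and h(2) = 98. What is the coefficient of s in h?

6

Write h(s) = as^5 + bs^4 + cs^3 + ds^2 + es + k. Substituting each data point gives a linear system:
  -243a + 81b - 27c + 9d - 3e + k = -277
  -32a + 16b - 8c + 4d - 2e + k = -22
  -a + b - c + d - e + k = -1
  k = 2
  a + b + c + d + e + k = 11
  32a + 16b + 8c + 4d + 2e + k = 98
Solving the system yields a = 2, b = 2, c = -2, d = 1, e = 6, k = 2.
So h(s) = 2s⁵ + 2s⁴ - 2s³ + s² + 6s + 2.
The coefficient of s is 6.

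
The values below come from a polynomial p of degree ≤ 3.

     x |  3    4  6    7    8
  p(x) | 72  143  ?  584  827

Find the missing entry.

The 4 known points determine the degree-3 polynomial uniquely.
Write p(x) = ax^3 + bx^2 + cx + d. Substituting each data point gives a linear system:
  27a + 9b + 3c + d = 72
  64a + 16b + 4c + d = 143
  343a + 49b + 7c + d = 584
  512a + 64b + 8c + d = 827
Solving the system yields a = 1, b = 5, c = -1, d = 3.
So p(x) = x^3 + 5x^2 - x + 3.
Then p(6) = 393.

393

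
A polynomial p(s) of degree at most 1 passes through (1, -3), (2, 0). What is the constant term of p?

Write p(s) = as + b. Substituting each data point gives a linear system:
  a + b = -3
  2a + b = 0
Solving the system yields a = 3, b = -6.
So p(s) = 3s - 6.
The constant term is -6.

-6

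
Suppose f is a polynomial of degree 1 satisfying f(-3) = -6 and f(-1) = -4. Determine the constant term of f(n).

-3

Write f(n) = an + b. Substituting each data point gives a linear system:
  -3a + b = -6
  -a + b = -4
Solving the system yields a = 1, b = -3.
So f(n) = n - 3.
The constant term is -3.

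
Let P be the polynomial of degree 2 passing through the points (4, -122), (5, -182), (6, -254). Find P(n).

Using the Lagrange interpolation formula with nodes 4, 5, 6:
  L_0(n) = (n - 5)(n - 6) / 2
  L_1(n) = (n - 4)(n - 6) / -1
  L_2(n) = (n - 4)(n - 5) / 2
Then P(n) = -122·L_0(n) - 182·L_1(n) - 254·L_2(n).
Expanding and collecting terms gives P(n) = -6n² - 6n - 2.
Check: P(5) = -182. ✓

P(n) = -6n^2 - 6n - 2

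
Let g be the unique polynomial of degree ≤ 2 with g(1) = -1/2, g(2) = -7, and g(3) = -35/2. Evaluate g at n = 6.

Using the Lagrange interpolation formula with nodes 1, 2, 3:
  L_0(n) = (n - 2)(n - 3) / 2
  L_1(n) = (n - 1)(n - 3) / -1
  L_2(n) = (n - 1)(n - 2) / 2
Then g(n) = -1/2·L_0(n) - 7·L_1(n) - 35/2·L_2(n).
Expanding and collecting terms gives g(n) = -2n^2 - (1/2)n + 2.
Evaluating at n = 6: g(6) = -73.

-73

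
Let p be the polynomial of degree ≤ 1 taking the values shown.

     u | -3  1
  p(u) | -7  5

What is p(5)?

Using the Lagrange interpolation formula with nodes -3, 1:
  L_0(u) = (u - 1) / -4
  L_1(u) = (u + 3) / 4
Then p(u) = -7·L_0(u) + 5·L_1(u).
Expanding and collecting terms gives p(u) = 3u + 2.
Evaluating at u = 5: p(5) = 17.

17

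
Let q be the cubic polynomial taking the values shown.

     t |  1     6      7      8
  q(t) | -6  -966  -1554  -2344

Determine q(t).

q(t) = -5t^3 + 4t^2 - 5t

Using the Lagrange interpolation formula with nodes 1, 6, 7, 8:
  L_0(t) = (t - 6)(t - 7)(t - 8) / -210
  L_1(t) = (t - 1)(t - 7)(t - 8) / 10
  L_2(t) = (t - 1)(t - 6)(t - 8) / -6
  L_3(t) = (t - 1)(t - 6)(t - 7) / 14
Then q(t) = -6·L_0(t) - 966·L_1(t) - 1554·L_2(t) - 2344·L_3(t).
Expanding and collecting terms gives q(t) = -5t^3 + 4t^2 - 5t.
Check: q(6) = -966. ✓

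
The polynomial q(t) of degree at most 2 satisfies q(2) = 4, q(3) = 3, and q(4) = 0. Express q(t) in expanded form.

Using the Lagrange interpolation formula with nodes 2, 3, 4:
  L_0(t) = (t - 3)(t - 4) / 2
  L_1(t) = (t - 2)(t - 4) / -1
  L_2(t) = (t - 2)(t - 3) / 2
Then q(t) = 4·L_0(t) + 3·L_1(t) + 0·L_2(t).
Expanding and collecting terms gives q(t) = -t^2 + 4t.
Check: q(2) = 4. ✓

q(t) = -t^2 + 4t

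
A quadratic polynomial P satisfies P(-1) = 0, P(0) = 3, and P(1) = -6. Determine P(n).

P(n) = -6n^2 - 3n + 3

Using the Lagrange interpolation formula with nodes -1, 0, 1:
  L_0(n) = n(n - 1) / 2
  L_1(n) = (n + 1)(n - 1) / -1
  L_2(n) = (n + 1)n / 2
Then P(n) = 0·L_0(n) + 3·L_1(n) - 6·L_2(n).
Expanding and collecting terms gives P(n) = -6n^2 - 3n + 3.
Check: P(0) = 3. ✓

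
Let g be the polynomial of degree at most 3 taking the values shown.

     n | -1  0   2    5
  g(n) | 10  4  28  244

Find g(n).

g(n) = n^3 + 5n^2 - 2n + 4

Write g(n) = an^3 + bn^2 + cn + d. Substituting each data point gives a linear system:
  -a + b - c + d = 10
  d = 4
  8a + 4b + 2c + d = 28
  125a + 25b + 5c + d = 244
Solving the system yields a = 1, b = 5, c = -2, d = 4.
So g(n) = n³ + 5n² - 2n + 4.
Check: g(-1) = 10. ✓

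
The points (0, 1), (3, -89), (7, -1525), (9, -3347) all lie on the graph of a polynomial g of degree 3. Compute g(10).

-4639

Using the Lagrange interpolation formula with nodes 0, 3, 7, 9:
  L_0(s) = (s - 3)(s - 7)(s - 9) / -189
  L_1(s) = s(s - 7)(s - 9) / 72
  L_2(s) = s(s - 3)(s - 9) / -56
  L_3(s) = s(s - 3)(s - 7) / 108
Then g(s) = 1·L_0(s) - 89·L_1(s) - 1525·L_2(s) - 3347·L_3(s).
Expanding and collecting terms gives g(s) = -5s^3 + 3s^2 + 6s + 1.
Evaluating at s = 10: g(10) = -4639.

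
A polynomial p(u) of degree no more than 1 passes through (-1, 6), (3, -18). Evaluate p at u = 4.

Using the Lagrange interpolation formula with nodes -1, 3:
  L_0(u) = (u - 3) / -4
  L_1(u) = (u + 1) / 4
Then p(u) = 6·L_0(u) - 18·L_1(u).
Expanding and collecting terms gives p(u) = -6u.
Evaluating at u = 4: p(4) = -24.

-24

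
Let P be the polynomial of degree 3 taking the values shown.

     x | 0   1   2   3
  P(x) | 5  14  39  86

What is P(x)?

Write P(x) = ax^3 + bx^2 + cx + d. Substituting each data point gives a linear system:
  d = 5
  a + b + c + d = 14
  8a + 4b + 2c + d = 39
  27a + 9b + 3c + d = 86
Solving the system yields a = 1, b = 5, c = 3, d = 5.
So P(x) = x^3 + 5x^2 + 3x + 5.
Check: P(3) = 86. ✓

P(x) = x^3 + 5x^2 + 3x + 5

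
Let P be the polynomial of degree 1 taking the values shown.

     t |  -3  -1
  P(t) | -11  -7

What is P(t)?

P(t) = 2t - 5

Write P(t) = at + b. Substituting each data point gives a linear system:
  -3a + b = -11
  -a + b = -7
Solving the system yields a = 2, b = -5.
So P(t) = 2t - 5.
Check: P(-1) = -7. ✓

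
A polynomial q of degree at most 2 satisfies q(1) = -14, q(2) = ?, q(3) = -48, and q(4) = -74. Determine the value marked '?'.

The 3 known points determine the degree-2 polynomial uniquely.
Write q(x) = ax^2 + bx + c. Substituting each data point gives a linear system:
  a + b + c = -14
  9a + 3b + c = -48
  16a + 4b + c = -74
Solving the system yields a = -3, b = -5, c = -6.
So q(x) = -3x² - 5x - 6.
Then q(2) = -28.

-28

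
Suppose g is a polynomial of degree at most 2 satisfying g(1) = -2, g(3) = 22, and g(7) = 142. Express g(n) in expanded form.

Using the Lagrange interpolation formula with nodes 1, 3, 7:
  L_0(n) = (n - 3)(n - 7) / 12
  L_1(n) = (n - 1)(n - 7) / -8
  L_2(n) = (n - 1)(n - 3) / 24
Then g(n) = -2·L_0(n) + 22·L_1(n) + 142·L_2(n).
Expanding and collecting terms gives g(n) = 3n² - 5.
Check: g(7) = 142. ✓

g(n) = 3n^2 - 5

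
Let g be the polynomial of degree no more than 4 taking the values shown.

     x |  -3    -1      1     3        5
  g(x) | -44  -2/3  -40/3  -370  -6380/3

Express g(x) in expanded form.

Using the Lagrange interpolation formula with nodes -3, -1, 1, 3, 5:
  L_0(x) = (x + 1)(x - 1)(x - 3)(x - 5) / 384
  L_1(x) = (x + 3)(x - 1)(x - 3)(x - 5) / -96
  L_2(x) = (x + 3)(x + 1)(x - 3)(x - 5) / 64
  L_3(x) = (x + 3)(x + 1)(x - 1)(x - 5) / -96
  L_4(x) = (x + 3)(x + 1)(x - 1)(x - 3) / 384
Then g(x) = -44·L_0(x) - 2/3·L_1(x) - 40/3·L_2(x) - 370·L_3(x) - 6380/3·L_4(x).
Expanding and collecting terms gives g(x) = -2x⁴ - 6x³ - 5x² - (1/3)x.
Check: g(-3) = -44. ✓

g(x) = -2x^4 - 6x^3 - 5x^2 - (1/3)x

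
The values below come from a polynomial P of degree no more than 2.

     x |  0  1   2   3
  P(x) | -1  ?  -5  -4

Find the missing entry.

The 3 known points determine the degree-2 polynomial uniquely.
Write P(x) = ax^2 + bx + c. Substituting each data point gives a linear system:
  c = -1
  4a + 2b + c = -5
  9a + 3b + c = -4
Solving the system yields a = 1, b = -4, c = -1.
So P(x) = x² - 4x - 1.
Then P(1) = -4.

-4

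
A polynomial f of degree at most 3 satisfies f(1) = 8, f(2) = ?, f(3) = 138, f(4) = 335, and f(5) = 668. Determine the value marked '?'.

The 4 known points determine the degree-3 polynomial uniquely.
Write f(x) = ax^3 + bx^2 + cx + d. Substituting each data point gives a linear system:
  a + b + c + d = 8
  27a + 9b + 3c + d = 138
  64a + 16b + 4c + d = 335
  125a + 25b + 5c + d = 668
Solving the system yields a = 6, b = -4, c = 3, d = 3.
So f(x) = 6x^3 - 4x^2 + 3x + 3.
Then f(2) = 41.

41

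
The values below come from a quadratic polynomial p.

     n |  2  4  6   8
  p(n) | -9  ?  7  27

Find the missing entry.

-5

The 3 known points determine the degree-2 polynomial uniquely.
Write p(n) = an^2 + bn + c. Substituting each data point gives a linear system:
  4a + 2b + c = -9
  36a + 6b + c = 7
  64a + 8b + c = 27
Solving the system yields a = 1, b = -4, c = -5.
So p(n) = n² - 4n - 5.
Then p(4) = -5.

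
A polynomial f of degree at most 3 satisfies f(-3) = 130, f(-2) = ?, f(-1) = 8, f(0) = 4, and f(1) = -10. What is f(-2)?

On equispaced nodes a degree-3 polynomial has vanishing fourth forward difference, so
  f(-3) - 4·f(-2) + 6·f(-1) - 4·f(0) + f(1) = 0.
Substituting the known values and solving for f(-2):
  -4·f(-2) = -152
  f(-2) = 38.

38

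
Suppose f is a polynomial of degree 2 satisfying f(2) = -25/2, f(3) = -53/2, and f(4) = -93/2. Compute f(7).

Using the Lagrange interpolation formula with nodes 2, 3, 4:
  L_0(t) = (t - 3)(t - 4) / 2
  L_1(t) = (t - 2)(t - 4) / -1
  L_2(t) = (t - 2)(t - 3) / 2
Then f(t) = -25/2·L_0(t) - 53/2·L_1(t) - 93/2·L_2(t).
Expanding and collecting terms gives f(t) = -3t^2 + t - 5/2.
Evaluating at t = 7: f(7) = -285/2.

-285/2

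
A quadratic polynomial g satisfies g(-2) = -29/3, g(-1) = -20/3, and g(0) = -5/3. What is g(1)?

16/3

Write g(x) = ax^2 + bx + c. Substituting each data point gives a linear system:
  4a - 2b + c = -29/3
  a - b + c = -20/3
  c = -5/3
Solving the system yields a = 1, b = 6, c = -5/3.
So g(x) = x² + 6x - 5/3.
Then g(1) = 16/3.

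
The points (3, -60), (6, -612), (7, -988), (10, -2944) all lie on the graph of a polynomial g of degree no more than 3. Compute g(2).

Using the Lagrange interpolation formula with nodes 3, 6, 7, 10:
  L_0(t) = (t - 6)(t - 7)(t - 10) / -84
  L_1(t) = (t - 3)(t - 7)(t - 10) / 12
  L_2(t) = (t - 3)(t - 6)(t - 10) / -12
  L_3(t) = (t - 3)(t - 6)(t - 7) / 84
Then g(t) = -60·L_0(t) - 612·L_1(t) - 988·L_2(t) - 2944·L_3(t).
Expanding and collecting terms gives g(t) = -3t^3 + 5t + 6.
Evaluating at t = 2: g(2) = -8.

-8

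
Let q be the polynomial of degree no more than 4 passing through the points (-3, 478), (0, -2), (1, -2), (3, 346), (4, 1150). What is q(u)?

Write q(u) = au^4 + bu^3 + cu^2 + du + e. Substituting each data point gives a linear system:
  81a - 27b + 9c - 3d + e = 478
  e = -2
  a + b + c + d + e = -2
  81a + 27b + 9c + 3d + e = 346
  256a + 64b + 16c + 4d + e = 1150
Solving the system yields a = 5, b = -2, c = 1, d = -4, e = -2.
So q(u) = 5u⁴ - 2u³ + u² - 4u - 2.
Check: q(0) = -2. ✓

q(u) = 5u^4 - 2u^3 + u^2 - 4u - 2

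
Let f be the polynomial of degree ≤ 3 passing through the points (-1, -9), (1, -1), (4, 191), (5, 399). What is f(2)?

Using the Lagrange interpolation formula with nodes -1, 1, 4, 5:
  L_0(s) = (s - 1)(s - 4)(s - 5) / -60
  L_1(s) = (s + 1)(s - 4)(s - 5) / 24
  L_2(s) = (s + 1)(s - 1)(s - 5) / -15
  L_3(s) = (s + 1)(s - 1)(s - 4) / 24
Then f(s) = -9·L_0(s) - 1·L_1(s) + 191·L_2(s) + 399·L_3(s).
Expanding and collecting terms gives f(s) = 4s^3 - 4s^2 - 1.
Evaluating at s = 2: f(2) = 15.

15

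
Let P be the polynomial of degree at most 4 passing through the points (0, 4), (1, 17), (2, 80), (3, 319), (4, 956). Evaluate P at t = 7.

8915

Using the Lagrange interpolation formula with nodes 0, 1, 2, 3, 4:
  L_0(t) = (t - 1)(t - 2)(t - 3)(t - 4) / 24
  L_1(t) = t(t - 2)(t - 3)(t - 4) / -6
  L_2(t) = t(t - 1)(t - 3)(t - 4) / 4
  L_3(t) = t(t - 1)(t - 2)(t - 4) / -6
  L_4(t) = t(t - 1)(t - 2)(t - 3) / 24
Then P(t) = 4·L_0(t) + 17·L_1(t) + 80·L_2(t) + 319·L_3(t) + 956·L_4(t).
Expanding and collecting terms gives P(t) = 4t⁴ - 3t³ + 6t² + 6t + 4.
Evaluating at t = 7: P(7) = 8915.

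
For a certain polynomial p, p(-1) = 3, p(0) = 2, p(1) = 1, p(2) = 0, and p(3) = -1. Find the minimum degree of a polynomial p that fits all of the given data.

1

Forward differences of the values at n = -1, 0, 1, 2, 3:
  p  : 3  2  1  0  -1
  Δ  : -1  -1  -1  -1
  Δ^2: 0  0  0
  Δ^3: 0  0
  Δ^4: 0
The first differences are constant (-1) and nonzero, while all higher differences vanish, so the minimal degree is 1.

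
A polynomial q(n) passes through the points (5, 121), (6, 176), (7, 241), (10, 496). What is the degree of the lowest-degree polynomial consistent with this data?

Divided differences on the nodes 5, 6, 7, 10:
  order 0: 121  176  241  496
  order 1: 55  65  85
  order 2: 5  5
  order 3: 0
The order-2 divided differences are all 5 (nonzero) and every higher order vanishes, so the data lies on a polynomial of degree exactly 2.

2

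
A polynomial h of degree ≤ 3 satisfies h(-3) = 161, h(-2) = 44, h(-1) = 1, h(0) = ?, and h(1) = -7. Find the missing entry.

-4

On equispaced nodes a degree-3 polynomial has vanishing fourth forward difference, so
  h(-3) - 4·h(-2) + 6·h(-1) - 4·h(0) + h(1) = 0.
Substituting the known values and solving for h(0):
  -4·h(0) = 16
  h(0) = -4.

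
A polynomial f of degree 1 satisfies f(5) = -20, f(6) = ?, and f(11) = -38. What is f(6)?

-23

The 2 known points determine the degree-1 polynomial uniquely.
Write f(t) = at + b. Substituting each data point gives a linear system:
  5a + b = -20
  11a + b = -38
Solving the system yields a = -3, b = -5.
So f(t) = -3t - 5.
Then f(6) = -23.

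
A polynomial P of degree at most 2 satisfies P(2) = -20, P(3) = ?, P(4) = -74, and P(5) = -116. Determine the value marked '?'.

The 3 known points determine the degree-2 polynomial uniquely.
Write P(x) = ax^2 + bx + c. Substituting each data point gives a linear system:
  4a + 2b + c = -20
  16a + 4b + c = -74
  25a + 5b + c = -116
Solving the system yields a = -5, b = 3, c = -6.
So P(x) = -5x^2 + 3x - 6.
Then P(3) = -42.

-42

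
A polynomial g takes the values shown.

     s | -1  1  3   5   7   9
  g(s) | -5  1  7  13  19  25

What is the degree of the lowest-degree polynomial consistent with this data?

Forward differences of the values at s = -1, 1, 3, 5, 7, 9:
  g  : -5  1  7  13  19  25
  Δ  : 6  6  6  6  6
  Δ^2: 0  0  0  0
  Δ^3: 0  0  0
  Δ^4: 0  0
  Δ^5: 0
The first differences are constant (6) and nonzero, while all higher differences vanish, so the minimal degree is 1.

1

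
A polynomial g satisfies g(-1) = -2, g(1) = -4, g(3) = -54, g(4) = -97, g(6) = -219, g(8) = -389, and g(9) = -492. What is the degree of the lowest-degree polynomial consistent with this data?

2

Divided differences on the nodes -1, 1, 3, 4, 6, 8, 9:
  order 0: -2  -4  -54  -97  -219  -389  -492
  order 1: -1  -25  -43  -61  -85  -103
  order 2: -6  -6  -6  -6  -6
  order 3: 0  0  0  0
  order 4: 0  0  0
  order 5: 0  0
  order 6: 0
The order-2 divided differences are all -6 (nonzero) and every higher order vanishes, so the data lies on a polynomial of degree exactly 2.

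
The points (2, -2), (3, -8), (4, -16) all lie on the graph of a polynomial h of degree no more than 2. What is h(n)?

h(n) = -n^2 - n + 4

Using the Lagrange interpolation formula with nodes 2, 3, 4:
  L_0(n) = (n - 3)(n - 4) / 2
  L_1(n) = (n - 2)(n - 4) / -1
  L_2(n) = (n - 2)(n - 3) / 2
Then h(n) = -2·L_0(n) - 8·L_1(n) - 16·L_2(n).
Expanding and collecting terms gives h(n) = -n² - n + 4.
Check: h(3) = -8. ✓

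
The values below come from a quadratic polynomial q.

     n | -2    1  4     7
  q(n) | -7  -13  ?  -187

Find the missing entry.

-73

On equispaced nodes a degree-2 polynomial has vanishing third forward difference, so
  - q(-2) + 3·q(1) - 3·q(4) + q(7) = 0.
Substituting the known values and solving for q(4):
  -3·q(4) = 219
  q(4) = -73.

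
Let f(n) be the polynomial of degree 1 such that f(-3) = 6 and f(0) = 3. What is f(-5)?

Using the Lagrange interpolation formula with nodes -3, 0:
  L_0(n) = n / -3
  L_1(n) = (n + 3) / 3
Then f(n) = 6·L_0(n) + 3·L_1(n).
Expanding and collecting terms gives f(n) = -n + 3.
Evaluating at n = -5: f(-5) = 8.

8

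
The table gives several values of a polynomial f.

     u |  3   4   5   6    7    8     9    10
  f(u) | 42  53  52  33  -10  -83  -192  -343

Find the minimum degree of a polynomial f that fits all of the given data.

Forward differences of the values at u = 3, 4, 5, 6, 7, 8, 9, 10:
  f  : 42  53  52  33  -10  -83  -192  -343
  Δ  : 11  -1  -19  -43  -73  -109  -151
  Δ^2: -12  -18  -24  -30  -36  -42
  Δ^3: -6  -6  -6  -6  -6
  Δ^4: 0  0  0  0
  Δ^5: 0  0  0
  Δ^6: 0  0
  Δ^7: 0
The third differences are constant (-6) and nonzero, while all higher differences vanish, so the minimal degree is 3.

3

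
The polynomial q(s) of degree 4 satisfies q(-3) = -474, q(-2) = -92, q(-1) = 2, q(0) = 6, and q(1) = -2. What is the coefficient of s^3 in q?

Write q(s) = as^4 + bs^3 + cs^2 + ds + e. Substituting each data point gives a linear system:
  81a - 27b + 9c - 3d + e = -474
  16a - 8b + 4c - 2d + e = -92
  a - b + c - d + e = 2
  e = 6
  a + b + c + d + e = -2
Solving the system yields a = -5, b = 3, c = -1, d = -5, e = 6.
So q(s) = -5s⁴ + 3s³ - s² - 5s + 6.
The coefficient of s^3 is 3.

3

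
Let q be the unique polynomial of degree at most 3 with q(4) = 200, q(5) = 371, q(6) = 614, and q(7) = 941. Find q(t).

q(t) = 2t^3 + 6t^2 - 5t - 4

Write q(t) = at^3 + bt^2 + ct + d. Substituting each data point gives a linear system:
  64a + 16b + 4c + d = 200
  125a + 25b + 5c + d = 371
  216a + 36b + 6c + d = 614
  343a + 49b + 7c + d = 941
Solving the system yields a = 2, b = 6, c = -5, d = -4.
So q(t) = 2t^3 + 6t^2 - 5t - 4.
Check: q(5) = 371. ✓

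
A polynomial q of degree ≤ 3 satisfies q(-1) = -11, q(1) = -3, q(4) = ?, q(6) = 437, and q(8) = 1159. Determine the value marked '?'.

99

The 4 known points determine the degree-3 polynomial uniquely.
Write q(n) = an^3 + bn^2 + cn + d. Substituting each data point gives a linear system:
  -a + b - c + d = -11
  a + b + c + d = -3
  216a + 36b + 6c + d = 437
  512a + 64b + 8c + d = 1159
Solving the system yields a = 3, b = -6, c = 1, d = -1.
So q(n) = 3n³ - 6n² + n - 1.
Then q(4) = 99.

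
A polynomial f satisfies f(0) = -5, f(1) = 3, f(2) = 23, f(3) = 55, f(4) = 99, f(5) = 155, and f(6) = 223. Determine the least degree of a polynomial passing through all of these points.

Forward differences of the values at u = 0, 1, 2, 3, 4, 5, 6:
  f  : -5  3  23  55  99  155  223
  Δ  : 8  20  32  44  56  68
  Δ^2: 12  12  12  12  12
  Δ^3: 0  0  0  0
  Δ^4: 0  0  0
  Δ^5: 0  0
  Δ^6: 0
The second differences are constant (12) and nonzero, while all higher differences vanish, so the minimal degree is 2.

2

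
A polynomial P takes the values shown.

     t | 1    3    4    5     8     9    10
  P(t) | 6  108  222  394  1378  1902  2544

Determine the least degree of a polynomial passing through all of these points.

3

Divided differences on the nodes 1, 3, 4, 5, 8, 9, 10:
  order 0: 6  108  222  394  1378  1902  2544
  order 1: 51  114  172  328  524  642
  order 2: 21  29  39  49  59
  order 3: 2  2  2  2
  order 4: 0  0  0
  order 5: 0  0
  order 6: 0
The order-3 divided differences are all 2 (nonzero) and every higher order vanishes, so the data lies on a polynomial of degree exactly 3.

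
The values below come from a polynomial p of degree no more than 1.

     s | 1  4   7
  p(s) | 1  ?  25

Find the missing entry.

The 2 known points determine the degree-1 polynomial uniquely.
Write p(s) = as + b. Substituting each data point gives a linear system:
  a + b = 1
  7a + b = 25
Solving the system yields a = 4, b = -3.
So p(s) = 4s - 3.
Then p(4) = 13.

13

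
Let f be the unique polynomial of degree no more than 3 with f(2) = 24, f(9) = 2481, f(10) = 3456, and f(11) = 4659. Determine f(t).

f(t) = 4t^3 - 6t^2 + 5t + 6

Using the Lagrange interpolation formula with nodes 2, 9, 10, 11:
  L_0(t) = (t - 9)(t - 10)(t - 11) / -504
  L_1(t) = (t - 2)(t - 10)(t - 11) / 14
  L_2(t) = (t - 2)(t - 9)(t - 11) / -8
  L_3(t) = (t - 2)(t - 9)(t - 10) / 18
Then f(t) = 24·L_0(t) + 2481·L_1(t) + 3456·L_2(t) + 4659·L_3(t).
Expanding and collecting terms gives f(t) = 4t^3 - 6t^2 + 5t + 6.
Check: f(10) = 3456. ✓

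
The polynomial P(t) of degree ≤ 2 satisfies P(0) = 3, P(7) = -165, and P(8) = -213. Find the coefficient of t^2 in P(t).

Write P(t) = at^2 + bt + c. Substituting each data point gives a linear system:
  c = 3
  49a + 7b + c = -165
  64a + 8b + c = -213
Solving the system yields a = -3, b = -3, c = 3.
So P(t) = -3t^2 - 3t + 3.
The leading coefficient is -3.

-3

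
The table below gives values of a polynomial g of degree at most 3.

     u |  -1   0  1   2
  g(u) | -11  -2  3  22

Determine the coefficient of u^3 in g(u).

3

Write g(u) = au^3 + bu^2 + cu + d. Substituting each data point gives a linear system:
  -a + b - c + d = -11
  d = -2
  a + b + c + d = 3
  8a + 4b + 2c + d = 22
Solving the system yields a = 3, b = -2, c = 4, d = -2.
So g(u) = 3u^3 - 2u^2 + 4u - 2.
The leading coefficient is 3.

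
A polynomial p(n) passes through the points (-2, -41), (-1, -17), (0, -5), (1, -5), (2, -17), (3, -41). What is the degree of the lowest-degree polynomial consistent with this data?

Forward differences of the values at n = -2, -1, 0, 1, 2, 3:
  p  : -41  -17  -5  -5  -17  -41
  Δ  : 24  12  0  -12  -24
  Δ^2: -12  -12  -12  -12
  Δ^3: 0  0  0
  Δ^4: 0  0
  Δ^5: 0
The second differences are constant (-12) and nonzero, while all higher differences vanish, so the minimal degree is 2.

2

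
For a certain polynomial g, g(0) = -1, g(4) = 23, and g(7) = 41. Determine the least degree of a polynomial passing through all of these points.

1

Divided differences on the nodes 0, 4, 7:
  order 0: -1  23  41
  order 1: 6  6
  order 2: 0
The order-1 divided differences are all 6 (nonzero) and every higher order vanishes, so the data lies on a polynomial of degree exactly 1.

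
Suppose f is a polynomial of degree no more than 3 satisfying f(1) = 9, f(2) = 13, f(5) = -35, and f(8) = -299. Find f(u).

Using the Lagrange interpolation formula with nodes 1, 2, 5, 8:
  L_0(u) = (u - 2)(u - 5)(u - 8) / -28
  L_1(u) = (u - 1)(u - 5)(u - 8) / 18
  L_2(u) = (u - 1)(u - 2)(u - 8) / -36
  L_3(u) = (u - 1)(u - 2)(u - 5) / 126
Then f(u) = 9·L_0(u) + 13·L_1(u) - 35·L_2(u) - 299·L_3(u).
Expanding and collecting terms gives f(u) = -u³ + 3u² + 2u + 5.
Check: f(8) = -299. ✓

f(u) = -u^3 + 3u^2 + 2u + 5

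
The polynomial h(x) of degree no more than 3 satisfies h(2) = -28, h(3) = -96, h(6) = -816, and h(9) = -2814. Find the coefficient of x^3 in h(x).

Write h(x) = ax^3 + bx^2 + cx + d. Substituting each data point gives a linear system:
  8a + 4b + 2c + d = -28
  27a + 9b + 3c + d = -96
  216a + 36b + 6c + d = -816
  729a + 81b + 9c + d = -2814
Solving the system yields a = -4, b = 1, c = 3, d = -6.
So h(x) = -4x^3 + x^2 + 3x - 6.
The leading coefficient is -4.

-4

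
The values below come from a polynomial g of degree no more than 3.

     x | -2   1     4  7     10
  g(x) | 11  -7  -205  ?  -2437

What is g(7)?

On equispaced nodes a degree-3 polynomial has vanishing fourth forward difference, so
  g(-2) - 4·g(1) + 6·g(4) - 4·g(7) + g(10) = 0.
Substituting the known values and solving for g(7):
  -4·g(7) = 3628
  g(7) = -907.

-907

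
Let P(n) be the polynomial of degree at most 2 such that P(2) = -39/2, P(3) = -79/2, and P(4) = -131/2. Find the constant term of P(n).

Write P(n) = an^2 + bn + c. Substituting each data point gives a linear system:
  4a + 2b + c = -39/2
  9a + 3b + c = -79/2
  16a + 4b + c = -131/2
Solving the system yields a = -3, b = -5, c = 5/2.
So P(n) = -3n^2 - 5n + 5/2.
The constant term is 5/2.

5/2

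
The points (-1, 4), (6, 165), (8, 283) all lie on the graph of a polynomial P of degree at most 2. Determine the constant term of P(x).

3

Write P(x) = ax^2 + bx + c. Substituting each data point gives a linear system:
  a - b + c = 4
  36a + 6b + c = 165
  64a + 8b + c = 283
Solving the system yields a = 4, b = 3, c = 3.
So P(x) = 4x^2 + 3x + 3.
The constant term is 3.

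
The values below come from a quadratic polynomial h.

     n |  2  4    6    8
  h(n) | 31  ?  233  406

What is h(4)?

On equispaced nodes a degree-2 polynomial has vanishing third forward difference, so
  - h(2) + 3·h(4) - 3·h(6) + h(8) = 0.
Substituting the known values and solving for h(4):
  3·h(4) = 324
  h(4) = 108.

108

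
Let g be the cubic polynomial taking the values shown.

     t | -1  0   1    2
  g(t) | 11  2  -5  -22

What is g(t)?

g(t) = -2t^3 + t^2 - 6t + 2

Using the Lagrange interpolation formula with nodes -1, 0, 1, 2:
  L_0(t) = t(t - 1)(t - 2) / -6
  L_1(t) = (t + 1)(t - 1)(t - 2) / 2
  L_2(t) = (t + 1)t(t - 2) / -2
  L_3(t) = (t + 1)t(t - 1) / 6
Then g(t) = 11·L_0(t) + 2·L_1(t) - 5·L_2(t) - 22·L_3(t).
Expanding and collecting terms gives g(t) = -2t^3 + t^2 - 6t + 2.
Check: g(1) = -5. ✓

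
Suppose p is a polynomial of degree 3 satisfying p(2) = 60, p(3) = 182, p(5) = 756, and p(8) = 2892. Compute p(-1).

Write p(t) = at^3 + bt^2 + ct + d. Substituting each data point gives a linear system:
  8a + 4b + 2c + d = 60
  27a + 9b + 3c + d = 182
  125a + 25b + 5c + d = 756
  512a + 64b + 8c + d = 2892
Solving the system yields a = 5, b = 5, c = 2, d = -4.
So p(t) = 5t³ + 5t² + 2t - 4.
Then p(-1) = -6.

-6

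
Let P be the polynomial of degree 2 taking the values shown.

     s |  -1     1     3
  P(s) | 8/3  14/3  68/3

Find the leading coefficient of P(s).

2

Write P(s) = as^2 + bs + c. Substituting each data point gives a linear system:
  a - b + c = 8/3
  a + b + c = 14/3
  9a + 3b + c = 68/3
Solving the system yields a = 2, b = 1, c = 5/3.
So P(s) = 2s^2 + s + 5/3.
The leading coefficient is 2.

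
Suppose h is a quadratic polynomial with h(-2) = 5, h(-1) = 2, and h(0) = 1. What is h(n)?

h(n) = n^2 + 1

Using the Lagrange interpolation formula with nodes -2, -1, 0:
  L_0(n) = (n + 1)n / 2
  L_1(n) = (n + 2)n / -1
  L_2(n) = (n + 2)(n + 1) / 2
Then h(n) = 5·L_0(n) + 2·L_1(n) + 1·L_2(n).
Expanding and collecting terms gives h(n) = n^2 + 1.
Check: h(-1) = 2. ✓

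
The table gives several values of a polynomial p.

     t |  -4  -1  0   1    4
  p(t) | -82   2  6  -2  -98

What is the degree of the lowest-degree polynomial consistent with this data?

Divided differences on the nodes -4, -1, 0, 1, 4:
  order 0: -82  2  6  -2  -98
  order 1: 28  4  -8  -32
  order 2: -6  -6  -6
  order 3: 0  0
  order 4: 0
The order-2 divided differences are all -6 (nonzero) and every higher order vanishes, so the data lies on a polynomial of degree exactly 2.

2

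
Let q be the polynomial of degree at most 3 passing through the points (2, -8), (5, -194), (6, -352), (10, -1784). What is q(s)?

Write q(s) = as^3 + bs^2 + cs + d. Substituting each data point gives a linear system:
  8a + 4b + 2c + d = -8
  125a + 25b + 5c + d = -194
  216a + 36b + 6c + d = -352
  1000a + 100b + 10c + d = -1784
Solving the system yields a = -2, b = 2, c = 2, d = -4.
So q(s) = -2s^3 + 2s^2 + 2s - 4.
Check: q(5) = -194. ✓

q(s) = -2s^3 + 2s^2 + 2s - 4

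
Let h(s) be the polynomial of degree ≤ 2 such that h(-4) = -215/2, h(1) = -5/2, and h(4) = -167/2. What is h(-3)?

-125/2

Using the Lagrange interpolation formula with nodes -4, 1, 4:
  L_0(s) = (s - 1)(s - 4) / 40
  L_1(s) = (s + 4)(s - 4) / -15
  L_2(s) = (s + 4)(s - 1) / 24
Then h(s) = -215/2·L_0(s) - 5/2·L_1(s) - 167/2·L_2(s).
Expanding and collecting terms gives h(s) = -6s² + 3s + 1/2.
Evaluating at s = -3: h(-3) = -125/2.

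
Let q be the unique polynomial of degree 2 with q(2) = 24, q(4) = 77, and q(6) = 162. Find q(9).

699/2

Write q(x) = ax^2 + bx + c. Substituting each data point gives a linear system:
  4a + 2b + c = 24
  16a + 4b + c = 77
  36a + 6b + c = 162
Solving the system yields a = 4, b = 5/2, c = 3.
So q(x) = 4x^2 + (5/2)x + 3.
Then q(9) = 699/2.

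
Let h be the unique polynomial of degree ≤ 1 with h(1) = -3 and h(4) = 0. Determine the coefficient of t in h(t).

1

Write h(t) = at + b. Substituting each data point gives a linear system:
  a + b = -3
  4a + b = 0
Solving the system yields a = 1, b = -4.
So h(t) = t - 4.
The leading coefficient is 1.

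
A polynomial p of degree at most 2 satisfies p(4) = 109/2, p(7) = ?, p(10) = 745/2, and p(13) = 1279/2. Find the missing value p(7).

On equispaced nodes a degree-2 polynomial has vanishing third forward difference, so
  - p(4) + 3·p(7) - 3·p(10) + p(13) = 0.
Substituting the known values and solving for p(7):
  3·p(7) = 1065/2
  p(7) = 355/2.

355/2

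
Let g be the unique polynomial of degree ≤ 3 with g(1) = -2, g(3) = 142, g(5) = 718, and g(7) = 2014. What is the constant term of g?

-2

Write g(u) = au^3 + bu^2 + cu + d. Substituting each data point gives a linear system:
  a + b + c + d = -2
  27a + 9b + 3c + d = 142
  125a + 25b + 5c + d = 718
  343a + 49b + 7c + d = 2014
Solving the system yields a = 6, b = 0, c = -6, d = -2.
So g(u) = 6u^3 - 6u - 2.
The constant term is -2.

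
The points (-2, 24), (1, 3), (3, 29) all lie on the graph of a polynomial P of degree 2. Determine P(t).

P(t) = 4t^2 - 3t + 2

Write P(t) = at^2 + bt + c. Substituting each data point gives a linear system:
  4a - 2b + c = 24
  a + b + c = 3
  9a + 3b + c = 29
Solving the system yields a = 4, b = -3, c = 2.
So P(t) = 4t^2 - 3t + 2.
Check: P(1) = 3. ✓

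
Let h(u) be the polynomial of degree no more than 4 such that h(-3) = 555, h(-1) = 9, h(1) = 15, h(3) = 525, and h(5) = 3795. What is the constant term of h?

0

Write h(u) = au^4 + bu^3 + cu^2 + du + e. Substituting each data point gives a linear system:
  81a - 27b + 9c - 3d + e = 555
  a - b + c - d + e = 9
  a + b + c + d + e = 15
  81a + 27b + 9c + 3d + e = 525
  625a + 125b + 25c + 5d + e = 3795
Solving the system yields a = 6, b = -1, c = 6, d = 4, e = 0.
So h(u) = 6u⁴ - u³ + 6u² + 4u.
The constant term is 0.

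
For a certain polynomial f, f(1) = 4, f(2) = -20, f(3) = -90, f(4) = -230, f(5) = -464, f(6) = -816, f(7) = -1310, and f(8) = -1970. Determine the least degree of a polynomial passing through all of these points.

3

Forward differences of the values at x = 1, 2, 3, 4, 5, 6, 7, 8:
  f  : 4  -20  -90  -230  -464  -816  -1310  -1970
  Δ  : -24  -70  -140  -234  -352  -494  -660
  Δ^2: -46  -70  -94  -118  -142  -166
  Δ^3: -24  -24  -24  -24  -24
  Δ^4: 0  0  0  0
  Δ^5: 0  0  0
  Δ^6: 0  0
  Δ^7: 0
The third differences are constant (-24) and nonzero, while all higher differences vanish, so the minimal degree is 3.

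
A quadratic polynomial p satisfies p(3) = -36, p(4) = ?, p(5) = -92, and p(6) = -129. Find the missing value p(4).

The 3 known points determine the degree-2 polynomial uniquely.
Write p(s) = as^2 + bs + c. Substituting each data point gives a linear system:
  9a + 3b + c = -36
  25a + 5b + c = -92
  36a + 6b + c = -129
Solving the system yields a = -3, b = -4, c = 3.
So p(s) = -3s² - 4s + 3.
Then p(4) = -61.

-61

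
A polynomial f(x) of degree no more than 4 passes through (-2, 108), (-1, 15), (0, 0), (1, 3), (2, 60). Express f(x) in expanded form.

Write f(x) = ax^4 + bx^3 + cx^2 + dx + e. Substituting each data point gives a linear system:
  16a - 8b + 4c - 2d + e = 108
  a - b + c - d + e = 15
  e = 0
  a + b + c + d + e = 3
  16a + 8b + 4c + 2d + e = 60
Solving the system yields a = 4, b = -2, c = 5, d = -4, e = 0.
So f(x) = 4x^4 - 2x^3 + 5x^2 - 4x.
Check: f(-2) = 108. ✓

f(x) = 4x^4 - 2x^3 + 5x^2 - 4x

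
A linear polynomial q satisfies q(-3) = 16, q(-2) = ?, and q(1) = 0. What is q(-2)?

The 2 known points determine the degree-1 polynomial uniquely.
Write q(u) = au + b. Substituting each data point gives a linear system:
  -3a + b = 16
  a + b = 0
Solving the system yields a = -4, b = 4.
So q(u) = -4u + 4.
Then q(-2) = 12.

12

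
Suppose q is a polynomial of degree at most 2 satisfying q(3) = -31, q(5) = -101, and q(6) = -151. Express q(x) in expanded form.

Write q(x) = ax^2 + bx + c. Substituting each data point gives a linear system:
  9a + 3b + c = -31
  25a + 5b + c = -101
  36a + 6b + c = -151
Solving the system yields a = -5, b = 5, c = -1.
So q(x) = -5x² + 5x - 1.
Check: q(3) = -31. ✓

q(x) = -5x^2 + 5x - 1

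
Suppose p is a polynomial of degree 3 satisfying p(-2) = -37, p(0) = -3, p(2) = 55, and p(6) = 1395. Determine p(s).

p(s) = 6s^3 + 3s^2 - s - 3

Write p(s) = as^3 + bs^2 + cs + d. Substituting each data point gives a linear system:
  -8a + 4b - 2c + d = -37
  d = -3
  8a + 4b + 2c + d = 55
  216a + 36b + 6c + d = 1395
Solving the system yields a = 6, b = 3, c = -1, d = -3.
So p(s) = 6s³ + 3s² - s - 3.
Check: p(6) = 1395. ✓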